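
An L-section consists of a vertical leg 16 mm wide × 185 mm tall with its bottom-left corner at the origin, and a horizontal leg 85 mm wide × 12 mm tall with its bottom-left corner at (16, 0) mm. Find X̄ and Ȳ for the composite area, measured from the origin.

X̄ = 20.94 mm, Ȳ = 70.33 mm

Part | A | x̄ᵢ | ȳᵢ | A·x̄ᵢ | A·ȳᵢ
vertical leg | 2960.00 | 8.00 | 92.50 | 23680.00 | 273800.00
horizontal leg | 1020.00 | 58.50 | 6.00 | 59670.00 | 6120.00
Σ | 3980.00 |  |  | 83350.00 | 279920.00
X̄ = 83350.00 / 3980.00 = 20.94 mm
Ȳ = 279920.00 / 3980.00 = 70.33 mm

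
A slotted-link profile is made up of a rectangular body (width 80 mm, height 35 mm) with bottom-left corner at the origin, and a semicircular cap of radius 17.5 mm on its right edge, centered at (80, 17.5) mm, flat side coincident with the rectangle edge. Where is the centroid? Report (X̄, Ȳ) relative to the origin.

X̄ = 46.95 mm, Ȳ = 17.50 mm

rectangular body: A = 80 × 35 = 2800.00, centroid at (40.00, 17.50).
semicircular end: A = ½π·17.5² = 481.06, centroid at (87.43, 17.50).
ΣA = 3281.06 mm²
ΣAX̄ = (2800.00)(40.00) + (481.06)(87.43) = 154057.43 mm³
ΣAȲ = (2800.00)(17.50) + (481.06)(17.50) = 57418.49 mm³
X̄ = 154057.43 / 3281.06 = 46.95 mm
Ȳ = 57418.49 / 3281.06 = 17.50 mm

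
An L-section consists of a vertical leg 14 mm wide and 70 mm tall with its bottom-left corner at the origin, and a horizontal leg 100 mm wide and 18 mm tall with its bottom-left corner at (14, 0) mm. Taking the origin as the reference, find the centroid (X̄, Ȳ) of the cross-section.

X̄ = 43.91 mm, Ȳ = 18.17 mm

vertical leg: A = 14 × 70 = 980.00, centroid at (7.00, 35.00).
horizontal leg: A = 100 × 18 = 1800.00, centroid at (64.00, 9.00).
ΣA = 2780.00 mm², ΣAX̄ = 122060.00 mm³, ΣAȲ = 50500.00 mm³.
X̄ = 122060.00/2780.00 = 43.91 mm; Ȳ = 50500.00/2780.00 = 18.17 mm.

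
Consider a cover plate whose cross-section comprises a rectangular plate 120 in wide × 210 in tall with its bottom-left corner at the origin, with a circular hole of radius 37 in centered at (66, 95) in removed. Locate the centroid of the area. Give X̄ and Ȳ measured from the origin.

plate: A = 120 × 210 = 25200.00, centroid at (60.00, 105.00).
hole: A = −π·37² = -4300.84, centroid at (66.00, 95.00).
ΣA = 20899.16 in²
ΣAX̄ = (25200.00)(60.00) + (-4300.84)(66.00) = 1228144.54 in³
ΣAȲ = (25200.00)(105.00) + (-4300.84)(95.00) = 2237420.17 in³
X̄ = 1228144.54 / 20899.16 = 58.77 in
Ȳ = 2237420.17 / 20899.16 = 107.06 in

X̄ = 58.77 in, Ȳ = 107.06 in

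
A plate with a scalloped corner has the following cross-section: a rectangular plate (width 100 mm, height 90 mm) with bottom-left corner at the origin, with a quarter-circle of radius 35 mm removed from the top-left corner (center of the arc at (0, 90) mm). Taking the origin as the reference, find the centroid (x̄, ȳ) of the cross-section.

x̄ = 54.21 mm, ȳ = 41.39 mm

plate: A = 100 × 90 = 9000.00, centroid at (50.00, 45.00).
removed quarter-circle: A = −¼π·35² = -962.11, centroid at (14.85, 75.15).
ΣA = 8037.89 mm², ΣAx̄ = 435708.33 mm³, ΣAȳ = 332701.52 mm³.
x̄ = 435708.33/8037.89 = 54.21 mm; ȳ = 332701.52/8037.89 = 41.39 mm.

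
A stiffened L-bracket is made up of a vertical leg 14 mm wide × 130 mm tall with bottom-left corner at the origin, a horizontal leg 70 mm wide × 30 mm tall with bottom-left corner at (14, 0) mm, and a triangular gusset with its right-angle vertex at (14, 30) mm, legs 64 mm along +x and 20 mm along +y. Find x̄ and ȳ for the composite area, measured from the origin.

vertical leg: A = 14 × 130 = 1820.00, centroid at (7.00, 65.00).
horizontal leg: A = 70 × 30 = 2100.00, centroid at (49.00, 15.00).
gusset: A = ½·64·20 = 640.00, centroid at (35.33, 36.67).
ΣA = 4560.00 mm², ΣAx̄ = 138253.33 mm³, ΣAȳ = 173266.67 mm³.
x̄ = 138253.33/4560.00 = 30.32 mm; ȳ = 173266.67/4560.00 = 38.00 mm.

x̄ = 30.32 mm, ȳ = 38.00 mm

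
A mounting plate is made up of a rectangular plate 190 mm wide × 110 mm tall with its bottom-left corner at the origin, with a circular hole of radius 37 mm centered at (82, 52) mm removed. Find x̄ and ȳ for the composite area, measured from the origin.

x̄ = 98.37 mm, ȳ = 55.78 mm

plate: A = 190 × 110 = 20900.00, centroid at (95.00, 55.00).
hole: A = −π·37² = -4300.84, centroid at (82.00, 52.00).
ΣA = 16599.16 mm²
ΣAx̄ = (20900.00)(95.00) + (-4300.84)(82.00) = 1632831.09 mm³
ΣAȳ = (20900.00)(55.00) + (-4300.84)(52.00) = 925856.30 mm³
x̄ = 1632831.09 / 16599.16 = 98.37 mm
ȳ = 925856.30 / 16599.16 = 55.78 mm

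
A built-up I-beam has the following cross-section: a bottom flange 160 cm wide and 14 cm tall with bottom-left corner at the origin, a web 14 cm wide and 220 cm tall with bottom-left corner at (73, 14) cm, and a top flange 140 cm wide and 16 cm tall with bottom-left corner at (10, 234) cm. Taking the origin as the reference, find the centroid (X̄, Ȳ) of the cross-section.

Part | A | x̄ᵢ | ȳᵢ | A·x̄ᵢ | A·ȳᵢ
bottom flange | 2240.00 | 80.00 | 7.00 | 179200.00 | 15680.00
web | 3080.00 | 80.00 | 124.00 | 246400.00 | 381920.00
top flange | 2240.00 | 80.00 | 242.00 | 179200.00 | 542080.00
Σ | 7560.00 |  |  | 604800.00 | 939680.00
X̄ = 604800.00 / 7560.00 = 80.00 cm
Ȳ = 939680.00 / 7560.00 = 124.30 cm

X̄ = 80.00 cm, Ȳ = 124.30 cm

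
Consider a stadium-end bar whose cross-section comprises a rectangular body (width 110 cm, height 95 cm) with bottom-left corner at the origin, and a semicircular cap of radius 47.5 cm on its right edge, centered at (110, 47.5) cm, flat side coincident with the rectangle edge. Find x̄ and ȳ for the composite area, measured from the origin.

rectangular body: A = 110 × 95 = 10450.00, centroid at (55.00, 47.50).
semicircular end: A = ½π·47.5² = 3544.11, centroid at (130.16, 47.50).
ΣA = 13994.11 cm²
ΣAx̄ = (10450.00)(55.00) + (3544.11)(130.16) = 1036049.93 cm³
ΣAȳ = (10450.00)(47.50) + (3544.11)(47.50) = 664720.19 cm³
x̄ = 1036049.93 / 13994.11 = 74.03 cm
ȳ = 664720.19 / 13994.11 = 47.50 cm

x̄ = 74.03 cm, ȳ = 47.50 cm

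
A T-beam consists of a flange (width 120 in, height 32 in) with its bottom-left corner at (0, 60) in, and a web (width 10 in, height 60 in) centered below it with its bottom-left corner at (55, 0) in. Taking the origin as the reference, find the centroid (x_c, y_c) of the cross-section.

x_c = 60.00 in, y_c = 69.78 in

web: A = 10 × 60 = 600.00, centroid at (60.00, 30.00).
flange: A = 120 × 32 = 3840.00, centroid at (60.00, 76.00).
ΣA = 4440.00 in², ΣAx_c = 266400.00 in³, ΣAy_c = 309840.00 in³.
x_c = 266400.00/4440.00 = 60.00 in; y_c = 309840.00/4440.00 = 69.78 in.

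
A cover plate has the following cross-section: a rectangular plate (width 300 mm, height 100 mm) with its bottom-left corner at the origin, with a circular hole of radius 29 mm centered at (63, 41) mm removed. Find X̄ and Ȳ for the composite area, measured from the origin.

plate: A = 300 × 100 = 30000.00, centroid at (150.00, 50.00).
hole: A = −π·29² = -2642.08, centroid at (63.00, 41.00).
ΣA = 27357.92 mm²
ΣAX̄ = (30000.00)(150.00) + (-2642.08)(63.00) = 4333549.00 mm³
ΣAȲ = (30000.00)(50.00) + (-2642.08)(41.00) = 1391674.74 mm³
X̄ = 4333549.00 / 27357.92 = 158.40 mm
Ȳ = 1391674.74 / 27357.92 = 50.87 mm

X̄ = 158.40 mm, Ȳ = 50.87 mm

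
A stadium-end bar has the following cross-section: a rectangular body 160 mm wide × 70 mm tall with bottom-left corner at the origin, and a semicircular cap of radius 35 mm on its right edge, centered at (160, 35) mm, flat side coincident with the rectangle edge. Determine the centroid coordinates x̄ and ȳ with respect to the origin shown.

x̄ = 93.91 mm, ȳ = 35.00 mm

rectangular body: A = 160 × 70 = 11200.00, centroid at (80.00, 35.00).
semicircular end: A = ½π·35² = 1924.23, centroid at (174.85, 35.00).
ΣA = 13124.23 mm²
ΣAx̄ = (11200.00)(80.00) + (1924.23)(174.85) = 1232459.41 mm³
ΣAȳ = (11200.00)(35.00) + (1924.23)(35.00) = 459347.89 mm³
x̄ = 1232459.41 / 13124.23 = 93.91 mm
ȳ = 459347.89 / 13124.23 = 35.00 mm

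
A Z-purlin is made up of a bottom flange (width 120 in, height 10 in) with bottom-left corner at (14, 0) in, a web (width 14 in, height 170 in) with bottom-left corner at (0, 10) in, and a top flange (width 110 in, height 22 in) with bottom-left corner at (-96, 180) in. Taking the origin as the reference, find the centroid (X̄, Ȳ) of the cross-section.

bottom flange: A = 120 × 10 = 1200.00, centroid at (74.00, 5.00).
web: A = 14 × 170 = 2380.00, centroid at (7.00, 95.00).
top flange: A = 110 × 22 = 2420.00, centroid at (-41.00, 191.00).
ΣA = 6000.00 in²
ΣAX̄ = (1200.00)(74.00) + (2380.00)(7.00) + (2420.00)(-41.00) = 6240.00 in³
ΣAȲ = (1200.00)(5.00) + (2380.00)(95.00) + (2420.00)(191.00) = 694320.00 in³
X̄ = 6240.00 / 6000.00 = 1.04 in
Ȳ = 694320.00 / 6000.00 = 115.72 in

X̄ = 1.04 in, Ȳ = 115.72 in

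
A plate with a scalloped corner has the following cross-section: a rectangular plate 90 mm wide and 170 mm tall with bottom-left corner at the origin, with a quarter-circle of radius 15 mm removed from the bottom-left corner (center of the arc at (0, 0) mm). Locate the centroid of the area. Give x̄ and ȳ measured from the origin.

plate: A = 90 × 170 = 15300.00, centroid at (45.00, 85.00).
removed quarter-circle: A = −¼π·15² = -176.71, centroid at (6.37, 6.37).
ΣA = 15123.29 mm², ΣAx̄ = 687375.00 mm³, ΣAȳ = 1299375.00 mm³.
x̄ = 687375.00/15123.29 = 45.45 mm; ȳ = 1299375.00/15123.29 = 85.92 mm.

x̄ = 45.45 mm, ȳ = 85.92 mm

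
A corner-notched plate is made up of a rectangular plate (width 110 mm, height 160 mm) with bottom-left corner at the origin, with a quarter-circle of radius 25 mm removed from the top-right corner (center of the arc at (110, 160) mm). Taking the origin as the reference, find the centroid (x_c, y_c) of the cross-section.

Part | A | x̄ᵢ | ȳᵢ | A·x̄ᵢ | A·ȳᵢ
plate | 17600.00 | 55.00 | 80.00 | 968000.00 | 1408000.00
removed quarter-circle | -490.87 | 99.39 | 149.39 | -48787.79 | -73331.48
Σ | 17109.13 |  |  | 919212.21 | 1334668.52
x_c = 919212.21 / 17109.13 = 53.73 mm
y_c = 1334668.52 / 17109.13 = 78.01 mm

x_c = 53.73 mm, y_c = 78.01 mm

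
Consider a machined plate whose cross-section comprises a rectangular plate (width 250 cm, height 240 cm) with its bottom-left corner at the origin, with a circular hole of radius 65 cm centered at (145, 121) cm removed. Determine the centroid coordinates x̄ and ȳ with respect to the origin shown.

plate: A = 250 × 240 = 60000.00, centroid at (125.00, 120.00).
hole: A = −π·65² = -13273.23, centroid at (145.00, 121.00).
ΣA = 46726.77 cm², ΣAx̄ = 5575381.80 cm³, ΣAȳ = 5593939.30 cm³.
x̄ = 5575381.80/46726.77 = 119.32 cm; ȳ = 5593939.30/46726.77 = 119.72 cm.

x̄ = 119.32 cm, ȳ = 119.72 cm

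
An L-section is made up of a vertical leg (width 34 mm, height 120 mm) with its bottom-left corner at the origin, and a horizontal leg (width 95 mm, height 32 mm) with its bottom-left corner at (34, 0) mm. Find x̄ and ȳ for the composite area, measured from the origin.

x̄ = 44.54 mm, ȳ = 41.21 mm

Part | A | x̄ᵢ | ȳᵢ | A·x̄ᵢ | A·ȳᵢ
vertical leg | 4080.00 | 17.00 | 60.00 | 69360.00 | 244800.00
horizontal leg | 3040.00 | 81.50 | 16.00 | 247760.00 | 48640.00
Σ | 7120.00 |  |  | 317120.00 | 293440.00
x̄ = 317120.00 / 7120.00 = 44.54 mm
ȳ = 293440.00 / 7120.00 = 41.21 mm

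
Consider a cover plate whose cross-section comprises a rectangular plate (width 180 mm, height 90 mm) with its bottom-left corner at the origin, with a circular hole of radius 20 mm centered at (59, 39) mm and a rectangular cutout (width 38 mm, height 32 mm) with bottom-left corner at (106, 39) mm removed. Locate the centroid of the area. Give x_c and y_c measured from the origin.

x_c = 89.74 mm, y_c = 44.66 mm

Part | A | x̄ᵢ | ȳᵢ | A·x̄ᵢ | A·ȳᵢ
plate | 16200.00 | 90.00 | 45.00 | 1458000.00 | 729000.00
hole 1 | -1256.64 | 59.00 | 39.00 | -74141.59 | -49008.85
hole 2 | -1216.00 | 125.00 | 55.00 | -152000.00 | -66880.00
Σ | 13727.36 |  |  | 1231858.41 | 613111.15
x_c = 1231858.41 / 13727.36 = 89.74 mm
y_c = 613111.15 / 13727.36 = 44.66 mm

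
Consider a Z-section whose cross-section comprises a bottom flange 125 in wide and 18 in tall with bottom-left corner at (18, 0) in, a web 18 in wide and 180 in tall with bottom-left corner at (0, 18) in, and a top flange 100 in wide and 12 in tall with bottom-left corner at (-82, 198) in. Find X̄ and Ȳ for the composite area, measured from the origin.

Part | A | x̄ᵢ | ȳᵢ | A·x̄ᵢ | A·ȳᵢ
bottom flange | 2250.00 | 80.50 | 9.00 | 181125.00 | 20250.00
web | 3240.00 | 9.00 | 108.00 | 29160.00 | 349920.00
top flange | 1200.00 | -32.00 | 204.00 | -38400.00 | 244800.00
Σ | 6690.00 |  |  | 171885.00 | 614970.00
X̄ = 171885.00 / 6690.00 = 25.69 in
Ȳ = 614970.00 / 6690.00 = 91.92 in

X̄ = 25.69 in, Ȳ = 91.92 in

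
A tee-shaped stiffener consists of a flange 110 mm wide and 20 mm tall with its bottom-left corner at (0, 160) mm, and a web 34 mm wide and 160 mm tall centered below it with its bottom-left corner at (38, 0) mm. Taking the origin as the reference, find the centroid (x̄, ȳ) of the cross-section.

web: A = 34 × 160 = 5440.00, centroid at (55.00, 80.00).
flange: A = 110 × 20 = 2200.00, centroid at (55.00, 170.00).
ΣA = 7640.00 mm²
ΣAx̄ = (5440.00)(55.00) + (2200.00)(55.00) = 420200.00 mm³
ΣAȳ = (5440.00)(80.00) + (2200.00)(170.00) = 809200.00 mm³
x̄ = 420200.00 / 7640.00 = 55.00 mm
ȳ = 809200.00 / 7640.00 = 105.92 mm

x̄ = 55.00 mm, ȳ = 105.92 mm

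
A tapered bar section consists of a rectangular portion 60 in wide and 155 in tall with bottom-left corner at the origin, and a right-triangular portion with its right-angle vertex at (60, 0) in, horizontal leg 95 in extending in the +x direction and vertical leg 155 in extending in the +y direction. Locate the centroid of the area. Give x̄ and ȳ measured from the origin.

x̄ = 57.25 in, ȳ = 66.09 in

Part | A | x̄ᵢ | ȳᵢ | A·x̄ᵢ | A·ȳᵢ
rectangular portion | 9300.00 | 30.00 | 77.50 | 279000.00 | 720750.00
triangular portion | 7362.50 | 91.67 | 51.67 | 674895.83 | 380395.83
Σ | 16662.50 |  |  | 953895.83 | 1101145.83
x̄ = 953895.83 / 16662.50 = 57.25 in
ȳ = 1101145.83 / 16662.50 = 66.09 in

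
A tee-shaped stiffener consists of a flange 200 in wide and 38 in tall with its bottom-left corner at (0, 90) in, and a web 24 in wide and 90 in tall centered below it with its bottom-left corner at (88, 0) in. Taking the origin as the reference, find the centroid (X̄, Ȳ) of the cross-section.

web: A = 24 × 90 = 2160.00, centroid at (100.00, 45.00).
flange: A = 200 × 38 = 7600.00, centroid at (100.00, 109.00).
ΣA = 9760.00 in²
ΣAX̄ = (2160.00)(100.00) + (7600.00)(100.00) = 976000.00 in³
ΣAȲ = (2160.00)(45.00) + (7600.00)(109.00) = 925600.00 in³
X̄ = 976000.00 / 9760.00 = 100.00 in
Ȳ = 925600.00 / 9760.00 = 94.84 in

X̄ = 100.00 in, Ȳ = 94.84 in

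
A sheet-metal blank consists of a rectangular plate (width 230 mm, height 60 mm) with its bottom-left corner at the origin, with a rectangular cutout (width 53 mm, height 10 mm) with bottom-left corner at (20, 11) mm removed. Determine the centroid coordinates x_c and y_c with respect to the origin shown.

Part | A | x̄ᵢ | ȳᵢ | A·x̄ᵢ | A·ȳᵢ
plate | 13800.00 | 115.00 | 30.00 | 1587000.00 | 414000.00
hole | -530.00 | 46.50 | 16.00 | -24645.00 | -8480.00
Σ | 13270.00 |  |  | 1562355.00 | 405520.00
x_c = 1562355.00 / 13270.00 = 117.74 mm
y_c = 405520.00 / 13270.00 = 30.56 mm

x_c = 117.74 mm, y_c = 30.56 mm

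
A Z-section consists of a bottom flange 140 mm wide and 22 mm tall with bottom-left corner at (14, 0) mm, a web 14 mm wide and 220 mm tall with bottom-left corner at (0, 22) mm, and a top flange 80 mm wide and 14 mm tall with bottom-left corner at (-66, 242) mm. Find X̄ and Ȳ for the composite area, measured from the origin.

bottom flange: A = 140 × 22 = 3080.00, centroid at (84.00, 11.00).
web: A = 14 × 220 = 3080.00, centroid at (7.00, 132.00).
top flange: A = 80 × 14 = 1120.00, centroid at (-26.00, 249.00).
ΣA = 7280.00 mm²
ΣAX̄ = (3080.00)(84.00) + (3080.00)(7.00) + (1120.00)(-26.00) = 251160.00 mm³
ΣAȲ = (3080.00)(11.00) + (3080.00)(132.00) + (1120.00)(249.00) = 719320.00 mm³
X̄ = 251160.00 / 7280.00 = 34.50 mm
Ȳ = 719320.00 / 7280.00 = 98.81 mm

X̄ = 34.50 mm, Ȳ = 98.81 mm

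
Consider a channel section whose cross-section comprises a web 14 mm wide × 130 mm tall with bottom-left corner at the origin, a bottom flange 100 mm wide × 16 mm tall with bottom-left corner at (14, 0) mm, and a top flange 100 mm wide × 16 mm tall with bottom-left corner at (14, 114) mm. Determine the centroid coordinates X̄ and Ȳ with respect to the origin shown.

X̄ = 43.33 mm, Ȳ = 65.00 mm

web: A = 14 × 130 = 1820.00, centroid at (7.00, 65.00).
bottom flange: A = 100 × 16 = 1600.00, centroid at (64.00, 8.00).
top flange: A = 100 × 16 = 1600.00, centroid at (64.00, 122.00).
ΣA = 5020.00 mm²
ΣAX̄ = (1820.00)(7.00) + (1600.00)(64.00) + (1600.00)(64.00) = 217540.00 mm³
ΣAȲ = (1820.00)(65.00) + (1600.00)(8.00) + (1600.00)(122.00) = 326300.00 mm³
X̄ = 217540.00 / 5020.00 = 43.33 mm
Ȳ = 326300.00 / 5020.00 = 65.00 mm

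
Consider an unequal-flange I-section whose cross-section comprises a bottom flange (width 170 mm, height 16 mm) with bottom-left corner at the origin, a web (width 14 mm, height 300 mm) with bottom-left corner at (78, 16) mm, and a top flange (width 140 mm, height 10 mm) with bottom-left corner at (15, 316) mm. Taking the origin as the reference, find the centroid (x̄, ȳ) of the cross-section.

x̄ = 85.00 mm, ȳ = 140.43 mm

Part | A | x̄ᵢ | ȳᵢ | A·x̄ᵢ | A·ȳᵢ
bottom flange | 2720.00 | 85.00 | 8.00 | 231200.00 | 21760.00
web | 4200.00 | 85.00 | 166.00 | 357000.00 | 697200.00
top flange | 1400.00 | 85.00 | 321.00 | 119000.00 | 449400.00
Σ | 8320.00 |  |  | 707200.00 | 1168360.00
x̄ = 707200.00 / 8320.00 = 85.00 mm
ȳ = 1168360.00 / 8320.00 = 140.43 mm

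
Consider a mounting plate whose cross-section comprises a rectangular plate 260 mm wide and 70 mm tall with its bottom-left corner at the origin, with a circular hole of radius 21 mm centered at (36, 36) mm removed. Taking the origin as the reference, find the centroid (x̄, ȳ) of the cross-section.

plate: A = 260 × 70 = 18200.00, centroid at (130.00, 35.00).
hole: A = −π·21² = -1385.44, centroid at (36.00, 36.00).
ΣA = 16814.56 mm²
ΣAx̄ = (18200.00)(130.00) + (-1385.44)(36.00) = 2316124.08 mm³
ΣAȳ = (18200.00)(35.00) + (-1385.44)(36.00) = 587124.08 mm³
x̄ = 2316124.08 / 16814.56 = 137.75 mm
ȳ = 587124.08 / 16814.56 = 34.92 mm

x̄ = 137.75 mm, ȳ = 34.92 mm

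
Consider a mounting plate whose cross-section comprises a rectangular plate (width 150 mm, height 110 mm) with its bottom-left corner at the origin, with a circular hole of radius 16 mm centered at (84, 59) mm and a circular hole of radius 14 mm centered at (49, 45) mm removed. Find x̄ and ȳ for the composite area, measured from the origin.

x̄ = 75.58 mm, ȳ = 55.19 mm

plate: A = 150 × 110 = 16500.00, centroid at (75.00, 55.00).
hole 1: A = −π·16² = -804.25, centroid at (84.00, 59.00).
hole 2: A = −π·14² = -615.75, centroid at (49.00, 45.00).
ΣA = 15080.00 mm²
ΣAx̄ = (16500.00)(75.00) + (-804.25)(84.00) + (-615.75)(49.00) = 1139771.34 mm³
ΣAȳ = (16500.00)(55.00) + (-804.25)(59.00) + (-615.75)(45.00) = 832340.54 mm³
x̄ = 1139771.34 / 15080.00 = 75.58 mm
ȳ = 832340.54 / 15080.00 = 55.19 mm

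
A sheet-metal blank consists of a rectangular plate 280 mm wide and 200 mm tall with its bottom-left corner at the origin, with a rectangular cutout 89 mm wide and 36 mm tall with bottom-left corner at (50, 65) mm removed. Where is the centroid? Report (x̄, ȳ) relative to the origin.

x̄ = 142.76 mm, ȳ = 101.03 mm

plate: A = 280 × 200 = 56000.00, centroid at (140.00, 100.00).
hole: A = −(89 × 36) = -3204.00, centroid at (94.50, 83.00).
ΣA = 52796.00 mm²
ΣAx̄ = (56000.00)(140.00) + (-3204.00)(94.50) = 7537222.00 mm³
ΣAȳ = (56000.00)(100.00) + (-3204.00)(83.00) = 5334068.00 mm³
x̄ = 7537222.00 / 52796.00 = 142.76 mm
ȳ = 5334068.00 / 52796.00 = 101.03 mm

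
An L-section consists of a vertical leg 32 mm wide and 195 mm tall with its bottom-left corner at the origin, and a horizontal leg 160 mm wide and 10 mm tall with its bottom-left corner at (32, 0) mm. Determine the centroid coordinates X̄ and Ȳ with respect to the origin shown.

Part | A | x̄ᵢ | ȳᵢ | A·x̄ᵢ | A·ȳᵢ
vertical leg | 6240.00 | 16.00 | 97.50 | 99840.00 | 608400.00
horizontal leg | 1600.00 | 112.00 | 5.00 | 179200.00 | 8000.00
Σ | 7840.00 |  |  | 279040.00 | 616400.00
X̄ = 279040.00 / 7840.00 = 35.59 mm
Ȳ = 616400.00 / 7840.00 = 78.62 mm

X̄ = 35.59 mm, Ȳ = 78.62 mm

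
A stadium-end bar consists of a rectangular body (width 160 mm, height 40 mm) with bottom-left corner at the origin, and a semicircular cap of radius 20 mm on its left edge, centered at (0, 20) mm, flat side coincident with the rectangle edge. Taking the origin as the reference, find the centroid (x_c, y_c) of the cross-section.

x_c = 72.09 mm, y_c = 20.00 mm

rectangular body: A = 160 × 40 = 6400.00, centroid at (80.00, 20.00).
semicircular end: A = ½π·20² = 628.32, centroid at (-8.49, 20.00).
ΣA = 7028.32 mm²
ΣAx_c = (6400.00)(80.00) + (628.32)(-8.49) = 506666.67 mm³
ΣAy_c = (6400.00)(20.00) + (628.32)(20.00) = 140566.37 mm³
x_c = 506666.67 / 7028.32 = 72.09 mm
y_c = 140566.37 / 7028.32 = 20.00 mm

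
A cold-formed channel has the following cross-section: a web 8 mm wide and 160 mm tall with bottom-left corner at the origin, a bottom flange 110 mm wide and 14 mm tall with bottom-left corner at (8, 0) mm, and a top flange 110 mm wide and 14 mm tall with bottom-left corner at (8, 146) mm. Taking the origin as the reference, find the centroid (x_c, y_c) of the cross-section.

x_c = 45.68 mm, y_c = 80.00 mm

web: A = 8 × 160 = 1280.00, centroid at (4.00, 80.00).
bottom flange: A = 110 × 14 = 1540.00, centroid at (63.00, 7.00).
top flange: A = 110 × 14 = 1540.00, centroid at (63.00, 153.00).
ΣA = 4360.00 mm²
ΣAx_c = (1280.00)(4.00) + (1540.00)(63.00) + (1540.00)(63.00) = 199160.00 mm³
ΣAy_c = (1280.00)(80.00) + (1540.00)(7.00) + (1540.00)(153.00) = 348800.00 mm³
x_c = 199160.00 / 4360.00 = 45.68 mm
y_c = 348800.00 / 4360.00 = 80.00 mm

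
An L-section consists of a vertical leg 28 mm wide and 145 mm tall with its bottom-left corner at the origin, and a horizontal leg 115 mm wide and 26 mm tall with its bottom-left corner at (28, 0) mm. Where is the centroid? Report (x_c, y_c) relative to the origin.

x_c = 44.32 mm, y_c = 47.27 mm

Part | A | x̄ᵢ | ȳᵢ | A·x̄ᵢ | A·ȳᵢ
vertical leg | 4060.00 | 14.00 | 72.50 | 56840.00 | 294350.00
horizontal leg | 2990.00 | 85.50 | 13.00 | 255645.00 | 38870.00
Σ | 7050.00 |  |  | 312485.00 | 333220.00
x_c = 312485.00 / 7050.00 = 44.32 mm
y_c = 333220.00 / 7050.00 = 47.27 mm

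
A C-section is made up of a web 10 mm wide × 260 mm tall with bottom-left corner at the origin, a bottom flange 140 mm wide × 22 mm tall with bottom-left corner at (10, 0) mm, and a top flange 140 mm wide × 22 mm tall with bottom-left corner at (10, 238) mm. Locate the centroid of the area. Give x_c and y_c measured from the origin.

x_c = 57.74 mm, y_c = 130.00 mm

Part | A | x̄ᵢ | ȳᵢ | A·x̄ᵢ | A·ȳᵢ
web | 2600.00 | 5.00 | 130.00 | 13000.00 | 338000.00
bottom flange | 3080.00 | 80.00 | 11.00 | 246400.00 | 33880.00
top flange | 3080.00 | 80.00 | 249.00 | 246400.00 | 766920.00
Σ | 8760.00 |  |  | 505800.00 | 1138800.00
x_c = 505800.00 / 8760.00 = 57.74 mm
y_c = 1138800.00 / 8760.00 = 130.00 mm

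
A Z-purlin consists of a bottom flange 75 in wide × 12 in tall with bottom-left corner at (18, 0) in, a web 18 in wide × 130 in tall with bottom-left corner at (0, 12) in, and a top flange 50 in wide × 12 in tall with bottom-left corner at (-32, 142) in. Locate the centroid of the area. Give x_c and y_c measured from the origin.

bottom flange: A = 75 × 12 = 900.00, centroid at (55.50, 6.00).
web: A = 18 × 130 = 2340.00, centroid at (9.00, 77.00).
top flange: A = 50 × 12 = 600.00, centroid at (-7.00, 148.00).
ΣA = 3840.00 in², ΣAx_c = 66810.00 in³, ΣAy_c = 274380.00 in³.
x_c = 66810.00/3840.00 = 17.40 in; y_c = 274380.00/3840.00 = 71.45 in.

x_c = 17.40 in, y_c = 71.45 in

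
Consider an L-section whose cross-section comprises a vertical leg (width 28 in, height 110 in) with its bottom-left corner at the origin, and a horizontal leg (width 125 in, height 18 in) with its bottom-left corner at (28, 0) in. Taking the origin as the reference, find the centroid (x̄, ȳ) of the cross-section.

Part | A | x̄ᵢ | ȳᵢ | A·x̄ᵢ | A·ȳᵢ
vertical leg | 3080.00 | 14.00 | 55.00 | 43120.00 | 169400.00
horizontal leg | 2250.00 | 90.50 | 9.00 | 203625.00 | 20250.00
Σ | 5330.00 |  |  | 246745.00 | 189650.00
x̄ = 246745.00 / 5330.00 = 46.29 in
ȳ = 189650.00 / 5330.00 = 35.58 in

x̄ = 46.29 in, ȳ = 35.58 in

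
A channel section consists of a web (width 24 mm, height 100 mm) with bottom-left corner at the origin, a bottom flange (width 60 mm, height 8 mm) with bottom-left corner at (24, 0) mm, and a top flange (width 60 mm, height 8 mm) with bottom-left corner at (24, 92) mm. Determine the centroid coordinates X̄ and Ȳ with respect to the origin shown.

X̄ = 24.00 mm, Ȳ = 50.00 mm

web: A = 24 × 100 = 2400.00, centroid at (12.00, 50.00).
bottom flange: A = 60 × 8 = 480.00, centroid at (54.00, 4.00).
top flange: A = 60 × 8 = 480.00, centroid at (54.00, 96.00).
ΣA = 3360.00 mm², ΣAX̄ = 80640.00 mm³, ΣAȲ = 168000.00 mm³.
X̄ = 80640.00/3360.00 = 24.00 mm; Ȳ = 168000.00/3360.00 = 50.00 mm.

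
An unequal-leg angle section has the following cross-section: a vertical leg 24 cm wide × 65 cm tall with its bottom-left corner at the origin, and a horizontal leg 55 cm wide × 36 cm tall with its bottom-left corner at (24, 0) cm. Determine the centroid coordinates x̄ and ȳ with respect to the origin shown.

x̄ = 34.09 cm, ȳ = 24.39 cm

vertical leg: A = 24 × 65 = 1560.00, centroid at (12.00, 32.50).
horizontal leg: A = 55 × 36 = 1980.00, centroid at (51.50, 18.00).
ΣA = 3540.00 cm², ΣAx̄ = 120690.00 cm³, ΣAȳ = 86340.00 cm³.
x̄ = 120690.00/3540.00 = 34.09 cm; ȳ = 86340.00/3540.00 = 24.39 cm.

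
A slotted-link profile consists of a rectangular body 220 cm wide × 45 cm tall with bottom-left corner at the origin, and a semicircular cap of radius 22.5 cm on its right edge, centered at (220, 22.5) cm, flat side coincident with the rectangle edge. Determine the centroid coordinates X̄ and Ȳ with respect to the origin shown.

rectangular body: A = 220 × 45 = 9900.00, centroid at (110.00, 22.50).
semicircular end: A = ½π·22.5² = 795.22, centroid at (229.55, 22.50).
ΣA = 10695.22 cm²
ΣAX̄ = (9900.00)(110.00) + (795.22)(229.55) = 1271541.19 cm³
ΣAȲ = (9900.00)(22.50) + (795.22)(22.50) = 240642.35 cm³
X̄ = 1271541.19 / 10695.22 = 118.89 cm
Ȳ = 240642.35 / 10695.22 = 22.50 cm

X̄ = 118.89 cm, Ȳ = 22.50 cm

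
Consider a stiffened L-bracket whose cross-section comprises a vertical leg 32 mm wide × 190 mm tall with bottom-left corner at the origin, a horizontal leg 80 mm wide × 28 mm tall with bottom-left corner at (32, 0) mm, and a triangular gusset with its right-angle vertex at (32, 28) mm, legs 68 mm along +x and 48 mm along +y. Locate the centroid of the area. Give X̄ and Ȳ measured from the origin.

X̄ = 34.95 mm, Ȳ = 68.41 mm

vertical leg: A = 32 × 190 = 6080.00, centroid at (16.00, 95.00).
horizontal leg: A = 80 × 28 = 2240.00, centroid at (72.00, 14.00).
gusset: A = ½·68·48 = 1632.00, centroid at (54.67, 44.00).
ΣA = 9952.00 mm², ΣAX̄ = 347776.00 mm³, ΣAȲ = 680768.00 mm³.
X̄ = 347776.00/9952.00 = 34.95 mm; Ȳ = 680768.00/9952.00 = 68.41 mm.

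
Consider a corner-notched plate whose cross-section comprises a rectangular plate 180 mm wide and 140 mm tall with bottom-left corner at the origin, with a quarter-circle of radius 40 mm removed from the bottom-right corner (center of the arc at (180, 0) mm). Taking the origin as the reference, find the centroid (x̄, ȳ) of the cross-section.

plate: A = 180 × 140 = 25200.00, centroid at (90.00, 70.00).
removed quarter-circle: A = −¼π·40² = -1256.64, centroid at (163.02, 16.98).
ΣA = 23943.36 mm²
ΣAx̄ = (25200.00)(90.00) + (-1256.64)(163.02) = 2063138.66 mm³
ΣAȳ = (25200.00)(70.00) + (-1256.64)(16.98) = 1742666.67 mm³
x̄ = 2063138.66 / 23943.36 = 86.17 mm
ȳ = 1742666.67 / 23943.36 = 72.78 mm

x̄ = 86.17 mm, ȳ = 72.78 mm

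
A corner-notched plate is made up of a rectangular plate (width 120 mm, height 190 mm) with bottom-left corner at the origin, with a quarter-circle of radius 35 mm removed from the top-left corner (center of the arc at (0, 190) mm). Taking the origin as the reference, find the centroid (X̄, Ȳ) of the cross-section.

X̄ = 61.99 mm, Ȳ = 91.47 mm

Part | A | x̄ᵢ | ȳᵢ | A·x̄ᵢ | A·ȳᵢ
plate | 22800.00 | 60.00 | 95.00 | 1368000.00 | 2166000.00
removed quarter-circle | -962.11 | 14.85 | 175.15 | -14291.67 | -168509.76
Σ | 21837.89 |  |  | 1353708.33 | 1997490.24
X̄ = 1353708.33 / 21837.89 = 61.99 mm
Ȳ = 1997490.24 / 21837.89 = 91.47 mm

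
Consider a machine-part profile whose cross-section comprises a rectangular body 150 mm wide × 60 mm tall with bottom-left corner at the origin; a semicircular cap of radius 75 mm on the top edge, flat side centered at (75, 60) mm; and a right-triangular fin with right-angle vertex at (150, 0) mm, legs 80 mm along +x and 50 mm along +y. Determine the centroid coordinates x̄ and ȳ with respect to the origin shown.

x̄ = 85.25 mm, ȳ = 56.20 mm

rectangular body: A = 150 × 60 = 9000.00, centroid at (75.00, 30.00).
semicircular top: A = ½π·75² = 8835.73, centroid at (75.00, 91.83).
triangular fin: A = ½·80·50 = 2000.00, centroid at (176.67, 16.67).
ΣA = 19835.73 mm²
ΣAx̄ = (9000.00)(75.00) + (8835.73)(75.00) + (2000.00)(176.67) = 1691013.03 mm³
ΣAȳ = (9000.00)(30.00) + (8835.73)(91.83) + (2000.00)(16.67) = 1114727.09 mm³
x̄ = 1691013.03 / 19835.73 = 85.25 mm
ȳ = 1114727.09 / 19835.73 = 56.20 mm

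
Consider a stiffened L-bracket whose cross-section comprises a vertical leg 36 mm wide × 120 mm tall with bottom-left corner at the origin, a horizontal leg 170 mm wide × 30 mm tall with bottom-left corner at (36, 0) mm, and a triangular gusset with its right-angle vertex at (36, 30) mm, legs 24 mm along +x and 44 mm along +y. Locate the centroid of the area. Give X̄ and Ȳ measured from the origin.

X̄ = 72.18 mm, Ȳ = 36.12 mm

vertical leg: A = 36 × 120 = 4320.00, centroid at (18.00, 60.00).
horizontal leg: A = 170 × 30 = 5100.00, centroid at (121.00, 15.00).
gusset: A = ½·24·44 = 528.00, centroid at (44.00, 44.67).
ΣA = 9948.00 mm²
ΣAX̄ = (4320.00)(18.00) + (5100.00)(121.00) + (528.00)(44.00) = 718092.00 mm³
ΣAȲ = (4320.00)(60.00) + (5100.00)(15.00) + (528.00)(44.67) = 359284.00 mm³
X̄ = 718092.00 / 9948.00 = 72.18 mm
Ȳ = 359284.00 / 9948.00 = 36.12 mm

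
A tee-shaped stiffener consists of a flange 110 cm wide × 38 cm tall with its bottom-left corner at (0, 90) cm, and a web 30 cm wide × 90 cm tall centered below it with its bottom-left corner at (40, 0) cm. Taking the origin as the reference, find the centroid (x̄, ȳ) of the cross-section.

x̄ = 55.00 cm, ȳ = 83.88 cm

web: A = 30 × 90 = 2700.00, centroid at (55.00, 45.00).
flange: A = 110 × 38 = 4180.00, centroid at (55.00, 109.00).
ΣA = 6880.00 cm², ΣAx̄ = 378400.00 cm³, ΣAȳ = 577120.00 cm³.
x̄ = 378400.00/6880.00 = 55.00 cm; ȳ = 577120.00/6880.00 = 83.88 cm.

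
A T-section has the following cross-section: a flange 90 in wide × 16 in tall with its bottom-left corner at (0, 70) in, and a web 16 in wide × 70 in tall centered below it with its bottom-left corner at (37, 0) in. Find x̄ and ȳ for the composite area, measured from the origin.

web: A = 16 × 70 = 1120.00, centroid at (45.00, 35.00).
flange: A = 90 × 16 = 1440.00, centroid at (45.00, 78.00).
ΣA = 2560.00 in², ΣAx̄ = 115200.00 in³, ΣAȳ = 151520.00 in³.
x̄ = 115200.00/2560.00 = 45.00 in; ȳ = 151520.00/2560.00 = 59.19 in.

x̄ = 45.00 in, ȳ = 59.19 in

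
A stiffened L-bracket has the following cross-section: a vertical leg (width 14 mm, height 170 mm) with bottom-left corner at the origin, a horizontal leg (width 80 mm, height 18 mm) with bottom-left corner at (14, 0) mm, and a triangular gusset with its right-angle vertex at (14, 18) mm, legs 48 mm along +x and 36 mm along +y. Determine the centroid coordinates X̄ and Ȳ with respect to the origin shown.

vertical leg: A = 14 × 170 = 2380.00, centroid at (7.00, 85.00).
horizontal leg: A = 80 × 18 = 1440.00, centroid at (54.00, 9.00).
gusset: A = ½·48·36 = 864.00, centroid at (30.00, 30.00).
ΣA = 4684.00 mm², ΣAX̄ = 120340.00 mm³, ΣAȲ = 241180.00 mm³.
X̄ = 120340.00/4684.00 = 25.69 mm; Ȳ = 241180.00/4684.00 = 51.49 mm.

X̄ = 25.69 mm, Ȳ = 51.49 mm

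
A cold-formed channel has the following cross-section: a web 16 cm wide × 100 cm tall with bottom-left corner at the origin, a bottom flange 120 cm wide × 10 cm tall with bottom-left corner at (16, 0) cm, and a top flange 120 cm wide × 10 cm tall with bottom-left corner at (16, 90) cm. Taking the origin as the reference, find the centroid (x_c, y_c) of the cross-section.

x_c = 48.80 cm, y_c = 50.00 cm

Part | A | x̄ᵢ | ȳᵢ | A·x̄ᵢ | A·ȳᵢ
web | 1600.00 | 8.00 | 50.00 | 12800.00 | 80000.00
bottom flange | 1200.00 | 76.00 | 5.00 | 91200.00 | 6000.00
top flange | 1200.00 | 76.00 | 95.00 | 91200.00 | 114000.00
Σ | 4000.00 |  |  | 195200.00 | 200000.00
x_c = 195200.00 / 4000.00 = 48.80 cm
y_c = 200000.00 / 4000.00 = 50.00 cm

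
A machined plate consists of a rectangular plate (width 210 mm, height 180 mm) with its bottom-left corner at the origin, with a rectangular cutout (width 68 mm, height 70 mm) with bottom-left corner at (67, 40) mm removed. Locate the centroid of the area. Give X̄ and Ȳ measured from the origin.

X̄ = 105.58 mm, Ȳ = 92.16 mm

plate: A = 210 × 180 = 37800.00, centroid at (105.00, 90.00).
hole: A = −(68 × 70) = -4760.00, centroid at (101.00, 75.00).
ΣA = 33040.00 mm²
ΣAX̄ = (37800.00)(105.00) + (-4760.00)(101.00) = 3488240.00 mm³
ΣAȲ = (37800.00)(90.00) + (-4760.00)(75.00) = 3045000.00 mm³
X̄ = 3488240.00 / 33040.00 = 105.58 mm
Ȳ = 3045000.00 / 33040.00 = 92.16 mm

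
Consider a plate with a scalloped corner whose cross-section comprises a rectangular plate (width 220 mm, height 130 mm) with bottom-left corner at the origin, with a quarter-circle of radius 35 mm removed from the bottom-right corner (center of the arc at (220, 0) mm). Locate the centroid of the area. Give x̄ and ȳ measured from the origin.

Part | A | x̄ᵢ | ȳᵢ | A·x̄ᵢ | A·ȳᵢ
plate | 28600.00 | 110.00 | 65.00 | 3146000.00 | 1859000.00
removed quarter-circle | -962.11 | 205.15 | 14.85 | -197373.14 | -14291.67
Σ | 27637.89 |  |  | 2948626.86 | 1844708.33
x̄ = 2948626.86 / 27637.89 = 106.69 mm
ȳ = 1844708.33 / 27637.89 = 66.75 mm

x̄ = 106.69 mm, ȳ = 66.75 mm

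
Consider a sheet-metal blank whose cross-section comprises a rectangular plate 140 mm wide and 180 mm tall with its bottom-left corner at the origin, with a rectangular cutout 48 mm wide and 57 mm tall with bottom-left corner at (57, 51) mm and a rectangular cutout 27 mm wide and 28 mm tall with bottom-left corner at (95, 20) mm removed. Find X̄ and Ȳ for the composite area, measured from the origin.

plate: A = 140 × 180 = 25200.00, centroid at (70.00, 90.00).
hole 1: A = −(48 × 57) = -2736.00, centroid at (81.00, 79.50).
hole 2: A = −(27 × 28) = -756.00, centroid at (108.50, 34.00).
ΣA = 21708.00 mm²
ΣAX̄ = (25200.00)(70.00) + (-2736.00)(81.00) + (-756.00)(108.50) = 1460358.00 mm³
ΣAȲ = (25200.00)(90.00) + (-2736.00)(79.50) + (-756.00)(34.00) = 2024784.00 mm³
X̄ = 1460358.00 / 21708.00 = 67.27 mm
Ȳ = 2024784.00 / 21708.00 = 93.27 mm

X̄ = 67.27 mm, Ȳ = 93.27 mm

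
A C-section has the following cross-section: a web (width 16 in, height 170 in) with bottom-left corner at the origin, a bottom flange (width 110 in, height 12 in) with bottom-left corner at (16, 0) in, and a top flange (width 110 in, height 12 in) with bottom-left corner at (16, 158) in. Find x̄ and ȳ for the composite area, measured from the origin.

Part | A | x̄ᵢ | ȳᵢ | A·x̄ᵢ | A·ȳᵢ
web | 2720.00 | 8.00 | 85.00 | 21760.00 | 231200.00
bottom flange | 1320.00 | 71.00 | 6.00 | 93720.00 | 7920.00
top flange | 1320.00 | 71.00 | 164.00 | 93720.00 | 216480.00
Σ | 5360.00 |  |  | 209200.00 | 455600.00
x̄ = 209200.00 / 5360.00 = 39.03 in
ȳ = 455600.00 / 5360.00 = 85.00 in

x̄ = 39.03 in, ȳ = 85.00 in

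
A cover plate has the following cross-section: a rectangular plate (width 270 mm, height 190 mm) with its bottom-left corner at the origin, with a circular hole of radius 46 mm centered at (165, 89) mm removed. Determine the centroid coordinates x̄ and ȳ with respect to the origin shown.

Part | A | x̄ᵢ | ȳᵢ | A·x̄ᵢ | A·ȳᵢ
plate | 51300.00 | 135.00 | 95.00 | 6925500.00 | 4873500.00
hole | -6647.61 | 165.00 | 89.00 | -1096855.66 | -591637.29
Σ | 44652.39 |  |  | 5828644.34 | 4281862.71
x̄ = 5828644.34 / 44652.39 = 130.53 mm
ȳ = 4281862.71 / 44652.39 = 95.89 mm

x̄ = 130.53 mm, ȳ = 95.89 mm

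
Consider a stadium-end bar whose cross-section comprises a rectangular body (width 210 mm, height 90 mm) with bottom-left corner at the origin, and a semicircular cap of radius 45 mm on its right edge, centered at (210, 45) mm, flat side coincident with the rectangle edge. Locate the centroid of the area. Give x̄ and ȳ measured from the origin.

Part | A | x̄ᵢ | ȳᵢ | A·x̄ᵢ | A·ȳᵢ
rectangular body | 18900.00 | 105.00 | 45.00 | 1984500.00 | 850500.00
semicircular end | 3180.86 | 229.10 | 45.00 | 728731.14 | 143138.82
Σ | 22080.86 |  |  | 2713231.14 | 993638.82
x̄ = 2713231.14 / 22080.86 = 122.88 mm
ȳ = 993638.82 / 22080.86 = 45.00 mm

x̄ = 122.88 mm, ȳ = 45.00 mm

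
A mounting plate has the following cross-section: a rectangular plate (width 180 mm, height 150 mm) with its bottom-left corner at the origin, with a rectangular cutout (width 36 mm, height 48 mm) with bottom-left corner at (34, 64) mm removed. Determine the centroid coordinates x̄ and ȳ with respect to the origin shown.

plate: A = 180 × 150 = 27000.00, centroid at (90.00, 75.00).
hole: A = −(36 × 48) = -1728.00, centroid at (52.00, 88.00).
ΣA = 25272.00 mm²
ΣAx̄ = (27000.00)(90.00) + (-1728.00)(52.00) = 2340144.00 mm³
ΣAȳ = (27000.00)(75.00) + (-1728.00)(88.00) = 1872936.00 mm³
x̄ = 2340144.00 / 25272.00 = 92.60 mm
ȳ = 1872936.00 / 25272.00 = 74.11 mm

x̄ = 92.60 mm, ȳ = 74.11 mm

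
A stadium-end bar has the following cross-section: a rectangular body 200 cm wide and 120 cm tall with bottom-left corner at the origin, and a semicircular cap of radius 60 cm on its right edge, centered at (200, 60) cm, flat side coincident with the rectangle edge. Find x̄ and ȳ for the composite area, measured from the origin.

x̄ = 123.92 cm, ȳ = 60.00 cm

Part | A | x̄ᵢ | ȳᵢ | A·x̄ᵢ | A·ȳᵢ
rectangular body | 24000.00 | 100.00 | 60.00 | 2400000.00 | 1440000.00
semicircular end | 5654.87 | 225.46 | 60.00 | 1274973.36 | 339292.01
Σ | 29654.87 |  |  | 3674973.36 | 1779292.01
x̄ = 3674973.36 / 29654.87 = 123.92 cm
ȳ = 1779292.01 / 29654.87 = 60.00 cm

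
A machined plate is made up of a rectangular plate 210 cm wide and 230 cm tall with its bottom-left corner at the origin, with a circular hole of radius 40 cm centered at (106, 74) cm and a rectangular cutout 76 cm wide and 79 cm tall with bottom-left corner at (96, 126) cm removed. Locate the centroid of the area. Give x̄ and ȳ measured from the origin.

Part | A | x̄ᵢ | ȳᵢ | A·x̄ᵢ | A·ȳᵢ
plate | 48300.00 | 105.00 | 115.00 | 5071500.00 | 5554500.00
hole 1 | -5026.55 | 106.00 | 74.00 | -532814.11 | -371964.57
hole 2 | -6004.00 | 134.00 | 165.50 | -804536.00 | -993662.00
Σ | 37269.45 |  |  | 3734149.89 | 4188873.43
x̄ = 3734149.89 / 37269.45 = 100.19 cm
ȳ = 4188873.43 / 37269.45 = 112.39 cm

x̄ = 100.19 cm, ȳ = 112.39 cm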